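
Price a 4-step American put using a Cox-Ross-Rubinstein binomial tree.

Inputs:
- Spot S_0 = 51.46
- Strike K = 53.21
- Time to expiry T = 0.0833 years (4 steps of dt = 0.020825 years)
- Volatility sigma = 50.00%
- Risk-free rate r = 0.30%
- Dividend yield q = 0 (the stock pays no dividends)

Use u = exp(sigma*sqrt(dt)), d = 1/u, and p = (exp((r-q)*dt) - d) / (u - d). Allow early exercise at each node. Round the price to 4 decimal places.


dt = T/N = 0.020825
u = exp(sigma*sqrt(dt)) = 1.074821; d = 1/u = 0.930387
p = (exp((r-q)*dt) - d) / (u - d) = 0.482402
Discount per step: exp(-r*dt) = 0.999938
Stock lattice S(k, i) with i counting down-moves:
  k=0: S(0,0) = 51.4600
  k=1: S(1,0) = 55.3103; S(1,1) = 47.8777
  k=2: S(2,0) = 59.4487; S(2,1) = 51.4600; S(2,2) = 44.5448
  k=3: S(3,0) = 63.8967; S(3,1) = 55.3103; S(3,2) = 47.8777; S(3,3) = 41.4439
  k=4: S(4,0) = 68.6775; S(4,1) = 59.4487; S(4,2) = 51.4600; S(4,3) = 44.5448; S(4,4) = 38.5589
Terminal payoffs V(N, i) = max(K - S_T, 0):
  V(4,0) = 0.000000; V(4,1) = 0.000000; V(4,2) = 1.750000; V(4,3) = 8.665169; V(4,4) = 14.651082
Backward induction: V(k, i) = exp(-r*dt) * [p * V(k+1, i) + (1-p) * V(k+1, i+1)]; then take max(V_cont, immediate exercise) for American.
  V(3,0) = exp(-r*dt) * [p*0.000000 + (1-p)*0.000000] = 0.000000; exercise = 0.000000; V(3,0) = max -> 0.000000
  V(3,1) = exp(-r*dt) * [p*0.000000 + (1-p)*1.750000] = 0.905740; exercise = 0.000000; V(3,1) = max -> 0.905740
  V(3,2) = exp(-r*dt) * [p*1.750000 + (1-p)*8.665169] = 5.328946; exercise = 5.332271; V(3,2) = max -> 5.332271
  V(3,3) = exp(-r*dt) * [p*8.665169 + (1-p)*14.651082] = 11.762732; exercise = 11.766056; V(3,3) = max -> 11.766056
  V(2,0) = exp(-r*dt) * [p*0.000000 + (1-p)*0.905740] = 0.468780; exercise = 0.000000; V(2,0) = max -> 0.468780
  V(2,1) = exp(-r*dt) * [p*0.905740 + (1-p)*5.332271] = 3.196705; exercise = 1.750000; V(2,1) = max -> 3.196705
  V(2,2) = exp(-r*dt) * [p*5.332271 + (1-p)*11.766056] = 8.661845; exercise = 8.665169; V(2,2) = max -> 8.665169
  V(1,0) = exp(-r*dt) * [p*0.468780 + (1-p)*3.196705] = 1.880632; exercise = 0.000000; V(1,0) = max -> 1.880632
  V(1,1) = exp(-r*dt) * [p*3.196705 + (1-p)*8.665169] = 6.026796; exercise = 5.332271; V(1,1) = max -> 6.026796
  V(0,0) = exp(-r*dt) * [p*1.880632 + (1-p)*6.026796] = 4.026427; exercise = 1.750000; V(0,0) = max -> 4.026427

Answer: Price = V(0,0) = 4.0264


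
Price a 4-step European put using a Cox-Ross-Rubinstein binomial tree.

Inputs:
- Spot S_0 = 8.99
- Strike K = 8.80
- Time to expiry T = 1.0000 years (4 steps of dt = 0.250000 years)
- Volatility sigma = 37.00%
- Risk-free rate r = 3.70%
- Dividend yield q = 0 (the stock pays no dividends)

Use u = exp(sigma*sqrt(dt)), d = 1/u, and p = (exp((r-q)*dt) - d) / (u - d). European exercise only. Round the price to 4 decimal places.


dt = T/N = 0.250000
u = exp(sigma*sqrt(dt)) = 1.203218; d = 1/u = 0.831104
p = (exp((r-q)*dt) - d) / (u - d) = 0.478855
Discount per step: exp(-r*dt) = 0.990793
Stock lattice S(k, i) with i counting down-moves:
  k=0: S(0,0) = 8.9900
  k=1: S(1,0) = 10.8169; S(1,1) = 7.4716
  k=2: S(2,0) = 13.0151; S(2,1) = 8.9900; S(2,2) = 6.2097
  k=3: S(3,0) = 15.6600; S(3,1) = 10.8169; S(3,2) = 7.4716; S(3,3) = 5.1609
  k=4: S(4,0) = 18.8425; S(4,1) = 13.0151; S(4,2) = 8.9900; S(4,3) = 6.2097; S(4,4) = 4.2893
Terminal payoffs V(N, i) = max(K - S_T, 0):
  V(4,0) = 0.000000; V(4,1) = 0.000000; V(4,2) = 0.000000; V(4,3) = 2.590298; V(4,4) = 4.510746
Backward induction: V(k, i) = exp(-r*dt) * [p * V(k+1, i) + (1-p) * V(k+1, i+1)].
  V(3,0) = exp(-r*dt) * [p*0.000000 + (1-p)*0.000000] = 0.000000
  V(3,1) = exp(-r*dt) * [p*0.000000 + (1-p)*0.000000] = 0.000000
  V(3,2) = exp(-r*dt) * [p*0.000000 + (1-p)*2.590298] = 1.337492
  V(3,3) = exp(-r*dt) * [p*2.590298 + (1-p)*4.510746] = 3.558066
  V(2,0) = exp(-r*dt) * [p*0.000000 + (1-p)*0.000000] = 0.000000
  V(2,1) = exp(-r*dt) * [p*0.000000 + (1-p)*1.337492] = 0.690610
  V(2,2) = exp(-r*dt) * [p*1.337492 + (1-p)*3.558066] = 2.471764
  V(1,0) = exp(-r*dt) * [p*0.000000 + (1-p)*0.690610] = 0.356594
  V(1,1) = exp(-r*dt) * [p*0.690610 + (1-p)*2.471764] = 1.603945
  V(0,0) = exp(-r*dt) * [p*0.356594 + (1-p)*1.603945] = 0.997376

Answer: Price = V(0,0) = 0.9974


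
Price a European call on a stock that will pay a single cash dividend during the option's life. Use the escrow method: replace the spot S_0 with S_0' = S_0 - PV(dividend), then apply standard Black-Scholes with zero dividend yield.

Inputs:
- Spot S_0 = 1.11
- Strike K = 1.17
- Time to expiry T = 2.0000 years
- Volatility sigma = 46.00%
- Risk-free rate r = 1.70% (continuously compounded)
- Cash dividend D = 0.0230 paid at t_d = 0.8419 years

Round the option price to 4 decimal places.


PV(D) = D * exp(-r * t_d) = 0.0230 * 0.98578963 = 0.02267316
S_0' = S_0 - PV(D) = 1.1100 - 0.02267316 = 1.08732684
d1 = (ln(S_0'/K) + (r + sigma^2/2)*T) / (sigma*sqrt(T)) = 0.26488603
d2 = d1 - sigma*sqrt(T) = -0.38565221
exp(-rT) = 0.96657150
N(d1) = 0.60445137; N(d2) = 0.34987713
C = S_0' * N(d1) - K * exp(-rT) * N(d2) = 1.08732684 * 0.60445137 - 1.1700 * 0.96657150 * 0.34987713 = 0.2616

Answer: Price = 0.2616


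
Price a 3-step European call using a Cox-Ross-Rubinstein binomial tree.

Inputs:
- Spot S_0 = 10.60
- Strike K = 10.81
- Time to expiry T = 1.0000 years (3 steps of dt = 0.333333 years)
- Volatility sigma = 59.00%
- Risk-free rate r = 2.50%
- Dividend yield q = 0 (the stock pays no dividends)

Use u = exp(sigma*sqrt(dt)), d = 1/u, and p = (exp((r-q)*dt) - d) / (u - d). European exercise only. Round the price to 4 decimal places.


dt = T/N = 0.333333
u = exp(sigma*sqrt(dt)) = 1.405842; d = 1/u = 0.711317
p = (exp((r-q)*dt) - d) / (u - d) = 0.427704
Discount per step: exp(-r*dt) = 0.991701
Stock lattice S(k, i) with i counting down-moves:
  k=0: S(0,0) = 10.6000
  k=1: S(1,0) = 14.9019; S(1,1) = 7.5400
  k=2: S(2,0) = 20.9498; S(2,1) = 10.6000; S(2,2) = 5.3633
  k=3: S(3,0) = 29.4521; S(3,1) = 14.9019; S(3,2) = 7.5400; S(3,3) = 3.8150
Terminal payoffs V(N, i) = max(S_T - K, 0):
  V(3,0) = 18.642064; V(3,1) = 4.091929; V(3,2) = 0.000000; V(3,3) = 0.000000
Backward induction: V(k, i) = exp(-r*dt) * [p * V(k+1, i) + (1-p) * V(k+1, i+1)].
  V(2,0) = exp(-r*dt) * [p*18.642064 + (1-p)*4.091929] = 10.229472
  V(2,1) = exp(-r*dt) * [p*4.091929 + (1-p)*0.000000] = 1.735609
  V(2,2) = exp(-r*dt) * [p*0.000000 + (1-p)*0.000000] = 0.000000
  V(1,0) = exp(-r*dt) * [p*10.229472 + (1-p)*1.735609] = 5.323913
  V(1,1) = exp(-r*dt) * [p*1.735609 + (1-p)*0.000000] = 0.736166
  V(0,0) = exp(-r*dt) * [p*5.323913 + (1-p)*0.736166] = 2.675969

Answer: Price = V(0,0) = 2.6760


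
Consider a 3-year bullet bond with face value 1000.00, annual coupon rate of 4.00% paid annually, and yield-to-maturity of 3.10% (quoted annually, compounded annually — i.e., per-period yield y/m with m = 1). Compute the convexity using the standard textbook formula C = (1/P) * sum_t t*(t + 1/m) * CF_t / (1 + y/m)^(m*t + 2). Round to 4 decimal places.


Answer: Convexity = 10.7261

Derivation:
Coupon per period c = face * coupon_rate / m = 40.000000
Periods per year m = 1; per-period yield y/m = 0.031000
Number of cashflows N = 3
Cashflows (t years, CF_t, discount factor 1/(1+y/m)^(m*t), PV):
  t = 1.0000: CF_t = 40.000000, DF = 0.969932, PV = 38.797284
  t = 2.0000: CF_t = 40.000000, DF = 0.940768, PV = 37.630732
  t = 3.0000: CF_t = 1040.000000, DF = 0.912481, PV = 948.980620
Price P = sum_t PV_t = 1025.408636
Convexity numerator sum_t t*(t + 1/m) * CF_t / (1+y/m)^(m*t + 2):
  t = 1.0000: term = 72.998509
  t = 2.0000: term = 212.410793
  t = 3.0000: term = 10713.250478
Convexity = (1/P) * sum = 10998.659780 / 1025.408636 = 10.726124


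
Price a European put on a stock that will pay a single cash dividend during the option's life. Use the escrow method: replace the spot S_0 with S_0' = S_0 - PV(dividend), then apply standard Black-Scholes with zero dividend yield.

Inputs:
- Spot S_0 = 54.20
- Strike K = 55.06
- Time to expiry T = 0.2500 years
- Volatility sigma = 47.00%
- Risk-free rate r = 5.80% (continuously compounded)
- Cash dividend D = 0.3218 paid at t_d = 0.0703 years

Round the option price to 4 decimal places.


Answer: Price = 5.2541

Derivation:
PV(D) = D * exp(-r * t_d) = 0.3218 * 0.99593090 = 0.32049056
S_0' = S_0 - PV(D) = 54.2000 - 0.32049056 = 53.87950944
d1 = (ln(S_0'/K) + (r + sigma^2/2)*T) / (sigma*sqrt(T)) = 0.08697552
d2 = d1 - sigma*sqrt(T) = -0.14802448
exp(-rT) = 0.98560462
N(-d1) = 0.46534549; N(-d2) = 0.55883828
P = K * exp(-rT) * N(-d2) - S_0' * N(-d1) = 55.0600 * 0.98560462 * 0.55883828 - 53.87950944 * 0.46534549 = 5.2541


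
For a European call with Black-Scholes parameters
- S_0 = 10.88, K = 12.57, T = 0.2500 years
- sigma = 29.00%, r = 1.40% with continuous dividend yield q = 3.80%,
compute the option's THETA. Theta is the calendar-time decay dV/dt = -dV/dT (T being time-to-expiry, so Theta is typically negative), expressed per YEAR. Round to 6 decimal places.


Answer: Theta = -0.737855

Derivation:
d1 = -0.9646502150; d2 = -1.1096502150
phi(d1) = 0.2505207439; exp(-qT) = 0.9905449824; exp(-rT) = 0.9965061179
Theta = -S*exp(-qT)*phi(d1)*sigma/(2*sqrt(T)) - r*K*exp(-rT)*N(d2) + q*S*exp(-qT)*N(d1)
N(d1) = 0.1673600195; N(d2) = 0.1335748919; sqrt(T) = 0.5000000000
Term 1 = -10.8800 * 0.9905449824 * 0.2505207439 * 0.2900 / (2 * 0.5000000000) = -0.7829693982
Term 2 = -0.0140 * 12.5700 * 0.9965061179 * 0.1335748919 = -0.0234243805
Term 3 = 0.0380 * 10.8800 * 0.9905449824 * 0.1673600195 = 0.0685391023
Theta = -0.7829693982 + (-0.0234243805) + (0.0685391023) = -0.737855


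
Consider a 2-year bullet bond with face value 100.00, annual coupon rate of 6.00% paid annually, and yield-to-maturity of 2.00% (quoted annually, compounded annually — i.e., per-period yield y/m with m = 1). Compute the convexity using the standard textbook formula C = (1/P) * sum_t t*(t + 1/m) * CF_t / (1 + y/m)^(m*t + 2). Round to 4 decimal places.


Answer: Convexity = 5.5572

Derivation:
Coupon per period c = face * coupon_rate / m = 6.000000
Periods per year m = 1; per-period yield y/m = 0.020000
Number of cashflows N = 2
Cashflows (t years, CF_t, discount factor 1/(1+y/m)^(m*t), PV):
  t = 1.0000: CF_t = 6.000000, DF = 0.980392, PV = 5.882353
  t = 2.0000: CF_t = 106.000000, DF = 0.961169, PV = 101.883891
Price P = sum_t PV_t = 107.766244
Convexity numerator sum_t t*(t + 1/m) * CF_t / (1+y/m)^(m*t + 2):
  t = 1.0000: term = 11.307868
  t = 2.0000: term = 587.565691
Convexity = (1/P) * sum = 598.873559 / 107.766244 = 5.557154


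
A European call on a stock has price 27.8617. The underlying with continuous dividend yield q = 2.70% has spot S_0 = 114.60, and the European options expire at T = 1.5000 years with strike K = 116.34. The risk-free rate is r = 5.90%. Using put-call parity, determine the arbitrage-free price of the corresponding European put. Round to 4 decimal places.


Put-call parity: C - P = S_0 * exp(-qT) - K * exp(-rT).
S_0 * exp(-qT) = 114.6000 * 0.96030916 = 110.05143025
K * exp(-rT) = 116.3400 * 0.91530311 = 106.48636390
P = C - S*exp(-qT) + K*exp(-rT)
P = 27.8617 - 110.05143025 + 106.48636390 = 24.2966

Answer: Put price = 24.2966


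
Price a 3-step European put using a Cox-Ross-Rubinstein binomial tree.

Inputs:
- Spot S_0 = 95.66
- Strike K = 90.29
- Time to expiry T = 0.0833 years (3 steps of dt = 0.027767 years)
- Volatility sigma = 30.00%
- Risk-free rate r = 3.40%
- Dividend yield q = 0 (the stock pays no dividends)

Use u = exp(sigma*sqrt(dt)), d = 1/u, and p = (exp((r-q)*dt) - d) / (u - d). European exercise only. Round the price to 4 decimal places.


dt = T/N = 0.027767
u = exp(sigma*sqrt(dt)) = 1.051261; d = 1/u = 0.951239
p = (exp((r-q)*dt) - d) / (u - d) = 0.496948
Discount per step: exp(-r*dt) = 0.999056
Stock lattice S(k, i) with i counting down-moves:
  k=0: S(0,0) = 95.6600
  k=1: S(1,0) = 100.5636; S(1,1) = 90.9955
  k=2: S(2,0) = 105.7185; S(2,1) = 95.6600; S(2,2) = 86.5585
  k=3: S(3,0) = 111.1377; S(3,1) = 100.5636; S(3,2) = 90.9955; S(3,3) = 82.3378
Terminal payoffs V(N, i) = max(K - S_T, 0):
  V(3,0) = 0.000000; V(3,1) = 0.000000; V(3,2) = 0.000000; V(3,3) = 7.952205
Backward induction: V(k, i) = exp(-r*dt) * [p * V(k+1, i) + (1-p) * V(k+1, i+1)].
  V(2,0) = exp(-r*dt) * [p*0.000000 + (1-p)*0.000000] = 0.000000
  V(2,1) = exp(-r*dt) * [p*0.000000 + (1-p)*0.000000] = 0.000000
  V(2,2) = exp(-r*dt) * [p*0.000000 + (1-p)*7.952205] = 3.996596
  V(1,0) = exp(-r*dt) * [p*0.000000 + (1-p)*0.000000] = 0.000000
  V(1,1) = exp(-r*dt) * [p*0.000000 + (1-p)*3.996596] = 2.008598
  V(0,0) = exp(-r*dt) * [p*0.000000 + (1-p)*2.008598] = 1.009475

Answer: Price = V(0,0) = 1.0095


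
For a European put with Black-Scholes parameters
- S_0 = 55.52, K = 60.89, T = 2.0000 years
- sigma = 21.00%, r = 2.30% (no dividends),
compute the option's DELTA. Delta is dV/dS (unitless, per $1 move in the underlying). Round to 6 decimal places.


d1 = -0.0074941245; d2 = -0.3044789726
phi(d1) = 0.3989310779; exp(-qT) = 1.0000000000; exp(-rT) = 0.9550419622
N(-d1) = 0.5029896951
Delta = -exp(-qT) * N(-d1) = -1.0000000000 * 0.5029896951 = -0.502990

Answer: Delta = -0.502990


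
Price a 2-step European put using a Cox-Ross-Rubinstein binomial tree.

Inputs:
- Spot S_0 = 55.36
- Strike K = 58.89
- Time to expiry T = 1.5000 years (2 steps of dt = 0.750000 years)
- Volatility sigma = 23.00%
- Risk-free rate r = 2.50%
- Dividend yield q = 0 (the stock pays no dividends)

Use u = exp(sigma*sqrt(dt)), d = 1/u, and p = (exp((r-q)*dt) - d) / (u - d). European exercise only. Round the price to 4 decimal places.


dt = T/N = 0.750000
u = exp(sigma*sqrt(dt)) = 1.220409; d = 1/u = 0.819398
p = (exp((r-q)*dt) - d) / (u - d) = 0.497565
Discount per step: exp(-r*dt) = 0.981425
Stock lattice S(k, i) with i counting down-moves:
  k=0: S(0,0) = 55.3600
  k=1: S(1,0) = 67.5618; S(1,1) = 45.3619
  k=2: S(2,0) = 82.4530; S(2,1) = 55.3600; S(2,2) = 37.1694
Terminal payoffs V(N, i) = max(K - S_T, 0):
  V(2,0) = 0.000000; V(2,1) = 3.530000; V(2,2) = 21.720608
Backward induction: V(k, i) = exp(-r*dt) * [p * V(k+1, i) + (1-p) * V(k+1, i+1)].
  V(1,0) = exp(-r*dt) * [p*0.000000 + (1-p)*3.530000] = 1.740649
  V(1,1) = exp(-r*dt) * [p*3.530000 + (1-p)*21.720608] = 12.434249
  V(0,0) = exp(-r*dt) * [p*1.740649 + (1-p)*12.434249] = 6.981348

Answer: Price = V(0,0) = 6.9813


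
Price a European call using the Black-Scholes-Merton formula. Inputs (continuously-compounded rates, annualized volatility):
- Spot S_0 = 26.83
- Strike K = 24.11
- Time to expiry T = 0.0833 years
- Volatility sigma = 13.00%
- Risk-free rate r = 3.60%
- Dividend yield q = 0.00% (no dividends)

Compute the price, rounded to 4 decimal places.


Answer: Price = 2.7927

Derivation:
d1 = (ln(S/K) + (r - q + 0.5*sigma^2) * T) / (sigma * sqrt(T)) = 2.94765158
d2 = d1 - sigma * sqrt(T) = 2.91013132
exp(-rT) = 0.99700569; exp(-qT) = 1.00000000
C = S_0 * exp(-qT) * N(d1) - K * exp(-rT) * N(d2)
N(d1) = 0.99839901; N(d2) = 0.99819362
C = 26.8300 * 1.00000000 * 0.99839901 - 24.1100 * 0.99700569 * 0.99819362 = 2.7927


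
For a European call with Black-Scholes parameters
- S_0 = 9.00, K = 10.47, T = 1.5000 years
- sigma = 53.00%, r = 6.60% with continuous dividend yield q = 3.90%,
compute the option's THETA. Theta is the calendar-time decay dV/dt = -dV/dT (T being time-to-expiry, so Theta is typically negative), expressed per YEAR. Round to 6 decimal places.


d1 = 0.1538796454; d2 = -0.4952351364
phi(d1) = 0.3942468647; exp(-qT) = 0.9431782404; exp(-rT) = 0.9057427080
Theta = -S*exp(-qT)*phi(d1)*sigma/(2*sqrt(T)) - r*K*exp(-rT)*N(d2) + q*S*exp(-qT)*N(d1)
N(d1) = 0.5611476832; N(d2) = 0.3102170755; sqrt(T) = 1.2247448714
Term 1 = -9.0000 * 0.9431782404 * 0.3942468647 * 0.5300 / (2 * 1.2247448714) = -0.7241103830
Term 2 = -0.0660 * 10.4700 * 0.9057427080 * 0.3102170755 = -0.1941606257
Term 3 = 0.0390 * 9.0000 * 0.9431782404 * 0.5611476832 = 0.1857710618
Theta = -0.7241103830 + (-0.1941606257) + (0.1857710618) = -0.732500

Answer: Theta = -0.732500


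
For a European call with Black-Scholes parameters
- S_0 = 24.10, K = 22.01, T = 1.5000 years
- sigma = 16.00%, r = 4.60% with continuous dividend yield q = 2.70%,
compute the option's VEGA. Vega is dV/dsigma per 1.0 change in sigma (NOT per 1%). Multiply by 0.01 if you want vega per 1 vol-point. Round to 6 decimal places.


Answer: Vega = 8.811376

Derivation:
d1 = 0.7063458082; d2 = 0.5103866288
phi(d1) = 0.3108636978; exp(-qT) = 0.9603091645; exp(-rT) = 0.9333266801
Vega = S * exp(-qT) * phi(d1) * sqrt(T) = 24.1000 * 0.9603091645 * 0.3108636978 * 1.2247448714 = 8.811376


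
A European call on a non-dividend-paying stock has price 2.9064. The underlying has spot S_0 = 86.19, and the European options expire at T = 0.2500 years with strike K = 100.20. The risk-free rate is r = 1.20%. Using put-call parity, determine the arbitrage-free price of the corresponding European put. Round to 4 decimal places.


Put-call parity: C - P = S_0 * exp(-qT) - K * exp(-rT).
S_0 * exp(-qT) = 86.1900 * 1.00000000 = 86.19000000
K * exp(-rT) = 100.2000 * 0.99700450 = 99.89985045
P = C - S*exp(-qT) + K*exp(-rT)
P = 2.9064 - 86.19000000 + 99.89985045 = 16.6163

Answer: Put price = 16.6163


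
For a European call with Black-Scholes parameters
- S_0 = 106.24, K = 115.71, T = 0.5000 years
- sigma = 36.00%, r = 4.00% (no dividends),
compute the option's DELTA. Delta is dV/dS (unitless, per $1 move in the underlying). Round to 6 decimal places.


d1 = -0.1295827198; d2 = -0.3841411610
phi(d1) = 0.3956068461; exp(-qT) = 1.0000000000; exp(-rT) = 0.9801986733
N(d1) = 0.4484482878
Delta = exp(-qT) * N(d1) = 1.0000000000 * 0.4484482878 = 0.448448

Answer: Delta = 0.448448


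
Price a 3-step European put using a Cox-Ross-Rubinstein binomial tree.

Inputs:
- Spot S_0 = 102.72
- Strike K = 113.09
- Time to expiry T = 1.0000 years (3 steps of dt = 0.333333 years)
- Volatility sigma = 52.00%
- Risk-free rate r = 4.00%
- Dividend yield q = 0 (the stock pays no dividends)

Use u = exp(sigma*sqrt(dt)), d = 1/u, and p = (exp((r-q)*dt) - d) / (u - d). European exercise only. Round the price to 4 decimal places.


Answer: Price = V(0,0) = 26.1326

Derivation:
dt = T/N = 0.333333
u = exp(sigma*sqrt(dt)) = 1.350159; d = 1/u = 0.740654
p = (exp((r-q)*dt) - d) / (u - d) = 0.447525
Discount per step: exp(-r*dt) = 0.986755
Stock lattice S(k, i) with i counting down-moves:
  k=0: S(0,0) = 102.7200
  k=1: S(1,0) = 138.6883; S(1,1) = 76.0799
  k=2: S(2,0) = 187.2512; S(2,1) = 102.7200; S(2,2) = 56.3489
  k=3: S(3,0) = 252.8189; S(3,1) = 138.6883; S(3,2) = 76.0799; S(3,3) = 41.7350
Terminal payoffs V(N, i) = max(K - S_T, 0):
  V(3,0) = 0.000000; V(3,1) = 0.000000; V(3,2) = 37.010055; V(3,3) = 71.354987
Backward induction: V(k, i) = exp(-r*dt) * [p * V(k+1, i) + (1-p) * V(k+1, i+1)].
  V(2,0) = exp(-r*dt) * [p*0.000000 + (1-p)*0.000000] = 0.000000
  V(2,1) = exp(-r*dt) * [p*0.000000 + (1-p)*37.010055] = 20.176299
  V(2,2) = exp(-r*dt) * [p*37.010055 + (1-p)*71.354987] = 55.243250
  V(1,0) = exp(-r*dt) * [p*0.000000 + (1-p)*20.176299] = 10.999255
  V(1,1) = exp(-r*dt) * [p*20.176299 + (1-p)*55.243250] = 39.026069
  V(0,0) = exp(-r*dt) * [p*10.999255 + (1-p)*39.026069] = 26.132591


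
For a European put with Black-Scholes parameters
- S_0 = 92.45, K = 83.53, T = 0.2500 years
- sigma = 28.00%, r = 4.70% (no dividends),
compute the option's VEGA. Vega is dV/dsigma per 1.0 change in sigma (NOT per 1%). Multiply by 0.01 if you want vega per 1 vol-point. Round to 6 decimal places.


Answer: Vega = 12.535472

Derivation:
d1 = 0.8786579219; d2 = 0.7386579219
phi(d1) = 0.2711838147; exp(-qT) = 1.0000000000; exp(-rT) = 0.9883187617
Vega = S * exp(-qT) * phi(d1) * sqrt(T) = 92.4500 * 1.0000000000 * 0.2711838147 * 0.5000000000 = 12.535472


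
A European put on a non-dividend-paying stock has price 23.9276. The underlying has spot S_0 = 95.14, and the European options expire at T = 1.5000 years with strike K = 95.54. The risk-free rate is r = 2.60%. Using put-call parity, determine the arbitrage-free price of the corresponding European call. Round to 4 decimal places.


Answer: Call price = 27.1819

Derivation:
Put-call parity: C - P = S_0 * exp(-qT) - K * exp(-rT).
S_0 * exp(-qT) = 95.1400 * 1.00000000 = 95.14000000
K * exp(-rT) = 95.5400 * 0.96175071 = 91.88566275
C = P + S*exp(-qT) - K*exp(-rT)
C = 23.9276 + 95.14000000 - 91.88566275 = 27.1819


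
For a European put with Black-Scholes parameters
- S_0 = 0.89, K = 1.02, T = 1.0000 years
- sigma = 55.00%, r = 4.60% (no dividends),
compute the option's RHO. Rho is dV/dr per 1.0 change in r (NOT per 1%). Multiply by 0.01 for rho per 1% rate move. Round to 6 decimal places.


d1 = 0.1107519208; d2 = -0.4392480792
phi(d1) = 0.3965030573; exp(-qT) = 1.0000000000; exp(-rT) = 0.9550419622
N(-d2) = 0.6697591046
Rho = -K*T*exp(-rT)*N(-d2) = -1.0200 * 1.0000 * 0.9550419622 * 0.6697591046 = -0.652441

Answer: Rho = -0.652441


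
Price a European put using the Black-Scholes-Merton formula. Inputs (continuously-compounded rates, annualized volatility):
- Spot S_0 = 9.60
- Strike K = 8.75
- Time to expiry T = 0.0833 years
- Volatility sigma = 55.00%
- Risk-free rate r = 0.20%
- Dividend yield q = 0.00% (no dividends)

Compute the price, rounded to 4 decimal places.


Answer: Price = 0.2510

Derivation:
d1 = (ln(S/K) + (r - q + 0.5*sigma^2) * T) / (sigma * sqrt(T)) = 0.66445389
d2 = d1 - sigma * sqrt(T) = 0.50571433
exp(-rT) = 0.99983341; exp(-qT) = 1.00000000
P = K * exp(-rT) * N(-d2) - S_0 * exp(-qT) * N(-d1)
N(-d1) = 0.25319992; N(-d2) = 0.30652860
P = 8.7500 * 0.99983341 * 0.30652860 - 9.6000 * 1.00000000 * 0.25319992 = 0.2510


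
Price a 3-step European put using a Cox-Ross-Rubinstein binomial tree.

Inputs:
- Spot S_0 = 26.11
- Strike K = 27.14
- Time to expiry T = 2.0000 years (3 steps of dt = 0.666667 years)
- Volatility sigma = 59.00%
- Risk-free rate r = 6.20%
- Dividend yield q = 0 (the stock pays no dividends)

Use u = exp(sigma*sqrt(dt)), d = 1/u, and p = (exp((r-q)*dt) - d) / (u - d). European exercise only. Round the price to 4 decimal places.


dt = T/N = 0.666667
u = exp(sigma*sqrt(dt)) = 1.618877; d = 1/u = 0.617712
p = (exp((r-q)*dt) - d) / (u - d) = 0.423993
Discount per step: exp(-r*dt) = 0.959509
Stock lattice S(k, i) with i counting down-moves:
  k=0: S(0,0) = 26.1100
  k=1: S(1,0) = 42.2689; S(1,1) = 16.1285
  k=2: S(2,0) = 68.4282; S(2,1) = 26.1100; S(2,2) = 9.9627
  k=3: S(3,0) = 110.7768; S(3,1) = 42.2689; S(3,2) = 16.1285; S(3,3) = 6.1541
Terminal payoffs V(N, i) = max(K - S_T, 0):
  V(3,0) = 0.000000; V(3,1) = 0.000000; V(3,2) = 11.011540; V(3,3) = 20.985894
Backward induction: V(k, i) = exp(-r*dt) * [p * V(k+1, i) + (1-p) * V(k+1, i+1)].
  V(2,0) = exp(-r*dt) * [p*0.000000 + (1-p)*0.000000] = 0.000000
  V(2,1) = exp(-r*dt) * [p*0.000000 + (1-p)*11.011540] = 6.085899
  V(2,2) = exp(-r*dt) * [p*11.011540 + (1-p)*20.985894] = 16.078338
  V(1,0) = exp(-r*dt) * [p*0.000000 + (1-p)*6.085899] = 3.363578
  V(1,1) = exp(-r*dt) * [p*6.085899 + (1-p)*16.078338] = 11.362135
  V(0,0) = exp(-r*dt) * [p*3.363578 + (1-p)*11.362135] = 7.648056

Answer: Price = V(0,0) = 7.6481


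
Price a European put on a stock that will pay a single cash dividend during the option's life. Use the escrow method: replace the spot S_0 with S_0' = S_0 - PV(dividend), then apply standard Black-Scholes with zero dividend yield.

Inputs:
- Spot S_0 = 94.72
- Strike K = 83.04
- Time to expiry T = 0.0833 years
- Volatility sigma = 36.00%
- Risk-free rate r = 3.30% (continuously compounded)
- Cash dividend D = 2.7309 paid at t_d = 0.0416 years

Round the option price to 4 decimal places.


Answer: Price = 0.7380

Derivation:
PV(D) = D * exp(-r * t_d) = 2.7309 * 0.99862814 = 2.72715359
S_0' = S_0 - PV(D) = 94.7200 - 2.72715359 = 91.99284641
d1 = (ln(S_0'/K) + (r + sigma^2/2)*T) / (sigma*sqrt(T)) = 1.06383765
d2 = d1 - sigma*sqrt(T) = 0.95993539
exp(-rT) = 0.99725487
N(-d1) = 0.14370113; N(-d2) = 0.16854387
P = K * exp(-rT) * N(-d2) - S_0' * N(-d1) = 83.0400 * 0.99725487 * 0.16854387 - 91.99284641 * 0.14370113 = 0.7380


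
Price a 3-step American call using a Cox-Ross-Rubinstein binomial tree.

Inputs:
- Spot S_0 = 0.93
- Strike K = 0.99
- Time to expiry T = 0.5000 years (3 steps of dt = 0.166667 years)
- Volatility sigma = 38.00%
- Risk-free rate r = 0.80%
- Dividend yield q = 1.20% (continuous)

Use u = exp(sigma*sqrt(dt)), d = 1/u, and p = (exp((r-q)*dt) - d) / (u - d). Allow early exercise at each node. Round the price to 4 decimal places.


Answer: Price = V(0,0) = 0.0803

Derivation:
dt = T/N = 0.166667
u = exp(sigma*sqrt(dt)) = 1.167815; d = 1/u = 0.856300
p = (exp((r-q)*dt) - d) / (u - d) = 0.459155
Discount per step: exp(-r*dt) = 0.998668
Stock lattice S(k, i) with i counting down-moves:
  k=0: S(0,0) = 0.9300
  k=1: S(1,0) = 1.0861; S(1,1) = 0.7964
  k=2: S(2,0) = 1.2683; S(2,1) = 0.9300; S(2,2) = 0.6819
  k=3: S(3,0) = 1.4812; S(3,1) = 1.0861; S(3,2) = 0.7964; S(3,3) = 0.5839
Terminal payoffs V(N, i) = max(S_T - K, 0):
  V(3,0) = 0.491170; V(3,1) = 0.096068; V(3,2) = 0.000000; V(3,3) = 0.000000
Backward induction: V(k, i) = exp(-r*dt) * [p * V(k+1, i) + (1-p) * V(k+1, i+1)]; then take max(V_cont, immediate exercise) for American.
  V(2,0) = exp(-r*dt) * [p*0.491170 + (1-p)*0.096068] = 0.277111; exercise = 0.278326; V(2,0) = max -> 0.278326
  V(2,1) = exp(-r*dt) * [p*0.096068 + (1-p)*0.000000] = 0.044051; exercise = 0.000000; V(2,1) = max -> 0.044051
  V(2,2) = exp(-r*dt) * [p*0.000000 + (1-p)*0.000000] = 0.000000; exercise = 0.000000; V(2,2) = max -> 0.000000
  V(1,0) = exp(-r*dt) * [p*0.278326 + (1-p)*0.044051] = 0.151418; exercise = 0.096068; V(1,0) = max -> 0.151418
  V(1,1) = exp(-r*dt) * [p*0.044051 + (1-p)*0.000000] = 0.020199; exercise = 0.000000; V(1,1) = max -> 0.020199
  V(0,0) = exp(-r*dt) * [p*0.151418 + (1-p)*0.020199] = 0.080342; exercise = 0.000000; V(0,0) = max -> 0.080342


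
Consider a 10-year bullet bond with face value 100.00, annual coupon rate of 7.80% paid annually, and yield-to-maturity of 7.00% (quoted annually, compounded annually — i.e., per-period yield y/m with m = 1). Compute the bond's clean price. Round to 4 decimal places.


Coupon per period c = face * coupon_rate / m = 7.800000
Periods per year m = 1; per-period yield y/m = 0.070000
Number of cashflows N = 10
Cashflows (t years, CF_t, discount factor 1/(1+y/m)^(m*t), PV):
  t = 1.0000: CF_t = 7.800000, DF = 0.934579, PV = 7.289720
  t = 2.0000: CF_t = 7.800000, DF = 0.873439, PV = 6.812822
  t = 3.0000: CF_t = 7.800000, DF = 0.816298, PV = 6.367123
  t = 4.0000: CF_t = 7.800000, DF = 0.762895, PV = 5.950583
  t = 5.0000: CF_t = 7.800000, DF = 0.712986, PV = 5.561292
  t = 6.0000: CF_t = 7.800000, DF = 0.666342, PV = 5.197469
  t = 7.0000: CF_t = 7.800000, DF = 0.622750, PV = 4.857448
  t = 8.0000: CF_t = 7.800000, DF = 0.582009, PV = 4.539671
  t = 9.0000: CF_t = 7.800000, DF = 0.543934, PV = 4.242683
  t = 10.0000: CF_t = 107.800000, DF = 0.508349, PV = 54.800054
Price P = sum_t PV_t = 105.618865

Answer: Price = 105.6189


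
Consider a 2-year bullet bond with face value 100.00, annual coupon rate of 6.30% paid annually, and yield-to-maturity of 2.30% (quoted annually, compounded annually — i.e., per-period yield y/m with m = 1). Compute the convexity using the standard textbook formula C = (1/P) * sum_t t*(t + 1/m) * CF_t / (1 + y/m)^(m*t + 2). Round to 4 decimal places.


Coupon per period c = face * coupon_rate / m = 6.300000
Periods per year m = 1; per-period yield y/m = 0.023000
Number of cashflows N = 2
Cashflows (t years, CF_t, discount factor 1/(1+y/m)^(m*t), PV):
  t = 1.0000: CF_t = 6.300000, DF = 0.977517, PV = 6.158358
  t = 2.0000: CF_t = 106.300000, DF = 0.955540, PV = 101.573869
Price P = sum_t PV_t = 107.732227
Convexity numerator sum_t t*(t + 1/m) * CF_t / (1+y/m)^(m*t + 2):
  t = 1.0000: term = 11.769111
  t = 2.0000: term = 582.347184
Convexity = (1/P) * sum = 594.116295 / 107.732227 = 5.514750

Answer: Convexity = 5.5147


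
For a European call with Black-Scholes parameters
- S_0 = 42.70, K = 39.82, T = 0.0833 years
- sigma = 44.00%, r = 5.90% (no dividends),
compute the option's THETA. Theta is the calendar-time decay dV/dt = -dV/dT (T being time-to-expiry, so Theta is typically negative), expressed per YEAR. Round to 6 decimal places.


d1 = 0.6520724746; d2 = 0.5250808213
phi(d1) = 0.3225368811; exp(-qT) = 1.0000000000; exp(-rT) = 0.9950973574
Theta = -S*exp(-qT)*phi(d1)*sigma/(2*sqrt(T)) - r*K*exp(-rT)*N(d2) + q*S*exp(-qT)*N(d1)
N(d1) = 0.7428227901; N(d2) = 0.7002364961; sqrt(T) = 0.2886173938
Term 1 = -42.7000 * 1.0000000000 * 0.3225368811 * 0.4400 / (2 * 0.2886173938) = -10.4980209999
Term 2 = -0.0590 * 39.8200 * 0.9950973574 * 0.7002364961 = -1.6370561759
Term 3 = 0 (no dividend yield, q = 0)
Theta = -10.4980209999 + (-1.6370561759) + (0.0000000000) = -12.135077

Answer: Theta = -12.135077


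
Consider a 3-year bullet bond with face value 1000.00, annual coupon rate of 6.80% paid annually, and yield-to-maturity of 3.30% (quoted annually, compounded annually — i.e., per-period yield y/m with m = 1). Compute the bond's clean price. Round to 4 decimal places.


Coupon per period c = face * coupon_rate / m = 68.000000
Periods per year m = 1; per-period yield y/m = 0.033000
Number of cashflows N = 3
Cashflows (t years, CF_t, discount factor 1/(1+y/m)^(m*t), PV):
  t = 1.0000: CF_t = 68.000000, DF = 0.968054, PV = 65.827686
  t = 2.0000: CF_t = 68.000000, DF = 0.937129, PV = 63.724769
  t = 3.0000: CF_t = 1068.000000, DF = 0.907192, PV = 968.880663
Price P = sum_t PV_t = 1098.433118

Answer: Price = 1098.4331


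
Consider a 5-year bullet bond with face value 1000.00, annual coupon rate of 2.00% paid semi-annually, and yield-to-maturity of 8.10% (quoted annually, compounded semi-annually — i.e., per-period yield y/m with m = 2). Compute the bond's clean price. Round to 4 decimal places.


Answer: Price = 753.2323

Derivation:
Coupon per period c = face * coupon_rate / m = 10.000000
Periods per year m = 2; per-period yield y/m = 0.040500
Number of cashflows N = 10
Cashflows (t years, CF_t, discount factor 1/(1+y/m)^(m*t), PV):
  t = 0.5000: CF_t = 10.000000, DF = 0.961076, PV = 9.610764
  t = 1.0000: CF_t = 10.000000, DF = 0.923668, PV = 9.236679
  t = 1.5000: CF_t = 10.000000, DF = 0.887715, PV = 8.877154
  t = 2.0000: CF_t = 10.000000, DF = 0.853162, PV = 8.531623
  t = 2.5000: CF_t = 10.000000, DF = 0.819954, PV = 8.199542
  t = 3.0000: CF_t = 10.000000, DF = 0.788039, PV = 7.880386
  t = 3.5000: CF_t = 10.000000, DF = 0.757365, PV = 7.573653
  t = 4.0000: CF_t = 10.000000, DF = 0.727886, PV = 7.278859
  t = 4.5000: CF_t = 10.000000, DF = 0.699554, PV = 6.995540
  t = 5.0000: CF_t = 1010.000000, DF = 0.672325, PV = 679.048084
Price P = sum_t PV_t = 753.232284


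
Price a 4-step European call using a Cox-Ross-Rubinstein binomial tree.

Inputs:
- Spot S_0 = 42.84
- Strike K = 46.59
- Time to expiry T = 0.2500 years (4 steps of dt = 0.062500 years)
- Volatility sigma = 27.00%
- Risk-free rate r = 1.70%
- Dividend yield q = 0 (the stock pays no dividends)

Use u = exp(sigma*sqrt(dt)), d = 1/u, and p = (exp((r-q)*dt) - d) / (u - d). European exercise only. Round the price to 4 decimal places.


dt = T/N = 0.062500
u = exp(sigma*sqrt(dt)) = 1.069830; d = 1/u = 0.934728
p = (exp((r-q)*dt) - d) / (u - d) = 0.491000
Discount per step: exp(-r*dt) = 0.998938
Stock lattice S(k, i) with i counting down-moves:
  k=0: S(0,0) = 42.8400
  k=1: S(1,0) = 45.8315; S(1,1) = 40.0437
  k=2: S(2,0) = 49.0320; S(2,1) = 42.8400; S(2,2) = 37.4300
  k=3: S(3,0) = 52.4559; S(3,1) = 45.8315; S(3,2) = 40.0437; S(3,3) = 34.9868
  k=4: S(4,0) = 56.1189; S(4,1) = 49.0320; S(4,2) = 42.8400; S(4,3) = 37.4300; S(4,4) = 32.7032
Terminal payoffs V(N, i) = max(S_T - K, 0):
  V(4,0) = 9.528877; V(4,1) = 2.441956; V(4,2) = 0.000000; V(4,3) = 0.000000; V(4,4) = 0.000000
Backward induction: V(k, i) = exp(-r*dt) * [p * V(k+1, i) + (1-p) * V(k+1, i+1)].
  V(3,0) = exp(-r*dt) * [p*9.528877 + (1-p)*2.441956] = 5.915346
  V(3,1) = exp(-r*dt) * [p*2.441956 + (1-p)*0.000000] = 1.197727
  V(3,2) = exp(-r*dt) * [p*0.000000 + (1-p)*0.000000] = 0.000000
  V(3,3) = exp(-r*dt) * [p*0.000000 + (1-p)*0.000000] = 0.000000
  V(2,0) = exp(-r*dt) * [p*5.915346 + (1-p)*1.197727] = 3.510346
  V(2,1) = exp(-r*dt) * [p*1.197727 + (1-p)*0.000000] = 0.587459
  V(2,2) = exp(-r*dt) * [p*0.000000 + (1-p)*0.000000] = 0.000000
  V(1,0) = exp(-r*dt) * [p*3.510346 + (1-p)*0.587459] = 2.020449
  V(1,1) = exp(-r*dt) * [p*0.587459 + (1-p)*0.000000] = 0.288136
  V(0,0) = exp(-r*dt) * [p*2.020449 + (1-p)*0.288136] = 1.137492

Answer: Price = V(0,0) = 1.1375


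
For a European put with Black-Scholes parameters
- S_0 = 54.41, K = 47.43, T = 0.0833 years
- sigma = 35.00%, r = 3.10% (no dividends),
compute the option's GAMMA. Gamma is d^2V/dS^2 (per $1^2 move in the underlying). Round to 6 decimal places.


d1 = 1.4351916484; d2 = 1.3341755606
phi(d1) = 0.1424411899; exp(-qT) = 1.0000000000; exp(-rT) = 0.9974210313
Gamma = exp(-qT) * phi(d1) / (S * sigma * sqrt(T)) = 1.0000000000 * 0.1424411899 / (54.4100 * 0.3500 * 0.2886173938) = 0.025916

Answer: Gamma = 0.025916


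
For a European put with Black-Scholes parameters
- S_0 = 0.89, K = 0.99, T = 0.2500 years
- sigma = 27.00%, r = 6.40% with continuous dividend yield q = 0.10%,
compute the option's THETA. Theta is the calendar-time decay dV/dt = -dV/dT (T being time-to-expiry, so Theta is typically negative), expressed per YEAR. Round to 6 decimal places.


Answer: Theta = -0.032452

Derivation:
d1 = -0.6045998548; d2 = -0.7395998548
phi(d1) = 0.3323026844; exp(-qT) = 0.9997500312; exp(-rT) = 0.9841273201
Theta = -S*exp(-qT)*phi(d1)*sigma/(2*sqrt(T)) + r*K*exp(-rT)*N(-d2) - q*S*exp(-qT)*N(-d1)
N(-d1) = 0.7272775484; N(-d2) = 0.7702285851; sqrt(T) = 0.5000000000
Term 1 = -0.8900 * 0.9997500312 * 0.3323026844 * 0.2700 / (2 * 0.5000000000) = -0.0798323745
Term 2 = 0.0640 * 0.9900 * 0.9841273201 * 0.7702285851 = 0.0480270697
Term 3 = -0.0010 * 0.8900 * 0.9997500312 * 0.7272775484 = -0.0006471152
Theta = -0.0798323745 + (0.0480270697) + (-0.0006471152) = -0.032452


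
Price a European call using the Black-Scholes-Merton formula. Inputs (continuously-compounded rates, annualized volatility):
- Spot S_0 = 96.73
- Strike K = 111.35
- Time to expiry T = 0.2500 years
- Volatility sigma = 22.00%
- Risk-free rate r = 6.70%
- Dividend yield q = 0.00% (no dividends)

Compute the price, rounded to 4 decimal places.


Answer: Price = 0.7351

Derivation:
d1 = (ln(S/K) + (r - q + 0.5*sigma^2) * T) / (sigma * sqrt(T)) = -1.07231638
d2 = d1 - sigma * sqrt(T) = -1.18231638
exp(-rT) = 0.98338950; exp(-qT) = 1.00000000
C = S_0 * exp(-qT) * N(d1) - K * exp(-rT) * N(d2)
N(d1) = 0.14178898; N(d2) = 0.11854009
C = 96.7300 * 1.00000000 * 0.14178898 - 111.3500 * 0.98338950 * 0.11854009 = 0.7351


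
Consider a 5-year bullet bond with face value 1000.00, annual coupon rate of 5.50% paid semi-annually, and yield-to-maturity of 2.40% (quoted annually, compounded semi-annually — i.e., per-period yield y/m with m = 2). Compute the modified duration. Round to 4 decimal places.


Answer: Modified duration = 4.4295

Derivation:
Coupon per period c = face * coupon_rate / m = 27.500000
Periods per year m = 2; per-period yield y/m = 0.012000
Number of cashflows N = 10
Cashflows (t years, CF_t, discount factor 1/(1+y/m)^(m*t), PV):
  t = 0.5000: CF_t = 27.500000, DF = 0.988142, PV = 27.173913
  t = 1.0000: CF_t = 27.500000, DF = 0.976425, PV = 26.851693
  t = 1.5000: CF_t = 27.500000, DF = 0.964847, PV = 26.533293
  t = 2.0000: CF_t = 27.500000, DF = 0.953406, PV = 26.218669
  t = 2.5000: CF_t = 27.500000, DF = 0.942101, PV = 25.907776
  t = 3.0000: CF_t = 27.500000, DF = 0.930930, PV = 25.600569
  t = 3.5000: CF_t = 27.500000, DF = 0.919891, PV = 25.297005
  t = 4.0000: CF_t = 27.500000, DF = 0.908983, PV = 24.997040
  t = 4.5000: CF_t = 27.500000, DF = 0.898205, PV = 24.700633
  t = 5.0000: CF_t = 1027.500000, DF = 0.887554, PV = 911.961923
Price P = sum_t PV_t = 1145.242514
First compute Macaulay numerator sum_t t * PV_t:
  t * PV_t at t = 0.5000: 13.586957
  t * PV_t at t = 1.0000: 26.851693
  t * PV_t at t = 1.5000: 39.799940
  t * PV_t at t = 2.0000: 52.437338
  t * PV_t at t = 2.5000: 64.769440
  t * PV_t at t = 3.0000: 76.801707
  t * PV_t at t = 3.5000: 88.539517
  t * PV_t at t = 4.0000: 99.988162
  t * PV_t at t = 4.5000: 111.152848
  t * PV_t at t = 5.0000: 4559.809613
Macaulay duration D = 5133.737215 / 1145.242514 = 4.482664
Modified duration = D / (1 + y/m) = 4.482664 / (1 + 0.012000) = 4.429510


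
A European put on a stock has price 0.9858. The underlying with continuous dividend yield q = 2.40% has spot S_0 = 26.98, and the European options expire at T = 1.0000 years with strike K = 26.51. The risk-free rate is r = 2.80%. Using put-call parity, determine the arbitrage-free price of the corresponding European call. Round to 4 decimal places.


Answer: Call price = 1.5480

Derivation:
Put-call parity: C - P = S_0 * exp(-qT) - K * exp(-rT).
S_0 * exp(-qT) = 26.9800 * 0.97628571 = 26.34018845
K * exp(-rT) = 26.5100 * 0.97238837 = 25.77801560
C = P + S*exp(-qT) - K*exp(-rT)
C = 0.9858 + 26.34018845 - 25.77801560 = 1.5480


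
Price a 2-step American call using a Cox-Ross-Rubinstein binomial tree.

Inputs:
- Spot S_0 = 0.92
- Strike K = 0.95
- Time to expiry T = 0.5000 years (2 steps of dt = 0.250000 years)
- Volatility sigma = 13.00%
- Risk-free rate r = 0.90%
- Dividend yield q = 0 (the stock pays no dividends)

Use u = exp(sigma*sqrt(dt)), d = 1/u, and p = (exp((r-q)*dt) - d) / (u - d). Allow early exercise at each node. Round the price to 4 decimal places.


dt = T/N = 0.250000
u = exp(sigma*sqrt(dt)) = 1.067159; d = 1/u = 0.937067
p = (exp((r-q)*dt) - d) / (u - d) = 0.501071
Discount per step: exp(-r*dt) = 0.997753
Stock lattice S(k, i) with i counting down-moves:
  k=0: S(0,0) = 0.9200
  k=1: S(1,0) = 0.9818; S(1,1) = 0.8621
  k=2: S(2,0) = 1.0477; S(2,1) = 0.9200; S(2,2) = 0.8078
Terminal payoffs V(N, i) = max(S_T - K, 0):
  V(2,0) = 0.097722; V(2,1) = 0.000000; V(2,2) = 0.000000
Backward induction: V(k, i) = exp(-r*dt) * [p * V(k+1, i) + (1-p) * V(k+1, i+1)]; then take max(V_cont, immediate exercise) for American.
  V(1,0) = exp(-r*dt) * [p*0.097722 + (1-p)*0.000000] = 0.048856; exercise = 0.031786; V(1,0) = max -> 0.048856
  V(1,1) = exp(-r*dt) * [p*0.000000 + (1-p)*0.000000] = 0.000000; exercise = 0.000000; V(1,1) = max -> 0.000000
  V(0,0) = exp(-r*dt) * [p*0.048856 + (1-p)*0.000000] = 0.024425; exercise = 0.000000; V(0,0) = max -> 0.024425

Answer: Price = V(0,0) = 0.0244


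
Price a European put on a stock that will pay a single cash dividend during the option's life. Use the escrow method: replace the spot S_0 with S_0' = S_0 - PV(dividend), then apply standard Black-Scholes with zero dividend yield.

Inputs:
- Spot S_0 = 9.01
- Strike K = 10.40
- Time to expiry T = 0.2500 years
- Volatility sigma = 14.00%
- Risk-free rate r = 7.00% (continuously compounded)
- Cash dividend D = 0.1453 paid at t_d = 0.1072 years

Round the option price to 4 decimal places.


PV(D) = D * exp(-r * t_d) = 0.1453 * 0.99252408 = 0.14421375
S_0' = S_0 - PV(D) = 9.0100 - 0.14421375 = 8.86578625
d1 = (ln(S_0'/K) + (r + sigma^2/2)*T) / (sigma*sqrt(T)) = -1.99508827
d2 = d1 - sigma*sqrt(T) = -2.06508827
exp(-rT) = 0.98265224
N(-d1) = 0.97698337; N(-d2) = 0.98054268
P = K * exp(-rT) * N(-d2) - S_0' * N(-d1) = 10.4000 * 0.98265224 * 0.98054268 - 8.86578625 * 0.97698337 = 1.3590

Answer: Price = 1.3590


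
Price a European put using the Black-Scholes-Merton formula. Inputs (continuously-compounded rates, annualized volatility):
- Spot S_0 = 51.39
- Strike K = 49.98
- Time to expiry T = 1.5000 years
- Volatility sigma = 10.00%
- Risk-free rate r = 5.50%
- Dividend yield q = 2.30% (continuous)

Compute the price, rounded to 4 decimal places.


d1 = (ln(S/K) + (r - q + 0.5*sigma^2) * T) / (sigma * sqrt(T)) = 0.68031047
d2 = d1 - sigma * sqrt(T) = 0.55783598
exp(-rT) = 0.92081144; exp(-qT) = 0.96608834
P = K * exp(-rT) * N(-d2) - S_0 * exp(-qT) * N(-d1)
N(-d1) = 0.24815395; N(-d2) = 0.28847820
P = 49.9800 * 0.92081144 * 0.28847820 - 51.3900 * 0.96608834 * 0.24815395 = 0.9562

Answer: Price = 0.9562


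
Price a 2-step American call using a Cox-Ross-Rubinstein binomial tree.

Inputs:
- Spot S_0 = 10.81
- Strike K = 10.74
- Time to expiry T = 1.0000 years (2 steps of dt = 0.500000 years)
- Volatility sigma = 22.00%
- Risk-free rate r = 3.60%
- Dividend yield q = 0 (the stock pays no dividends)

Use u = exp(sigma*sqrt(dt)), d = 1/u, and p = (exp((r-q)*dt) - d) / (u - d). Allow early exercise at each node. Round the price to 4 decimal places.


dt = T/N = 0.500000
u = exp(sigma*sqrt(dt)) = 1.168316; d = 1/u = 0.855933
p = (exp((r-q)*dt) - d) / (u - d) = 0.519331
Discount per step: exp(-r*dt) = 0.982161
Stock lattice S(k, i) with i counting down-moves:
  k=0: S(0,0) = 10.8100
  k=1: S(1,0) = 12.6295; S(1,1) = 9.2526
  k=2: S(2,0) = 14.7552; S(2,1) = 10.8100; S(2,2) = 7.9196
Terminal payoffs V(N, i) = max(S_T - K, 0):
  V(2,0) = 4.015245; V(2,1) = 0.070000; V(2,2) = 0.000000
Backward induction: V(k, i) = exp(-r*dt) * [p * V(k+1, i) + (1-p) * V(k+1, i+1)]; then take max(V_cont, immediate exercise) for American.
  V(1,0) = exp(-r*dt) * [p*4.015245 + (1-p)*0.070000] = 2.081088; exercise = 1.889497; V(1,0) = max -> 2.081088
  V(1,1) = exp(-r*dt) * [p*0.070000 + (1-p)*0.000000] = 0.035705; exercise = 0.000000; V(1,1) = max -> 0.035705
  V(0,0) = exp(-r*dt) * [p*2.081088 + (1-p)*0.035705] = 1.078349; exercise = 0.070000; V(0,0) = max -> 1.078349

Answer: Price = V(0,0) = 1.0783
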